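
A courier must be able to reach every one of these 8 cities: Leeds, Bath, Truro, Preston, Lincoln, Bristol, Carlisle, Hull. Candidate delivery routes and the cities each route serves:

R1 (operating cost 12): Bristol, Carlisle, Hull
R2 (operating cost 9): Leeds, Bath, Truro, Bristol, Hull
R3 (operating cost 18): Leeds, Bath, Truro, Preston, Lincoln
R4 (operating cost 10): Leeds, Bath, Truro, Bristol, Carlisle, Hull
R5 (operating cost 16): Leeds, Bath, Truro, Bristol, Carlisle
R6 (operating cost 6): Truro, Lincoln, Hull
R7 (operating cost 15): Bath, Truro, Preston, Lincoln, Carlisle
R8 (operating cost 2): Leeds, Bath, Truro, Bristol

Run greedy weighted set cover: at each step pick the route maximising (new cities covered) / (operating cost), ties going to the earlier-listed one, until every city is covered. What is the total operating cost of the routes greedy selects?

Pick 1: R8 adds 4 new (Leeds, Bath, Truro, Bristol) at operating cost 2 (ratio 4/2).
Pick 2: R6 adds 2 new (Lincoln, Hull) at operating cost 6 (ratio 2/6).
Pick 3: R7 adds 2 new (Preston, Carlisle) at operating cost 15 (ratio 2/15).
Greedy total operating cost: 2 + 6 + 15 = 23.

23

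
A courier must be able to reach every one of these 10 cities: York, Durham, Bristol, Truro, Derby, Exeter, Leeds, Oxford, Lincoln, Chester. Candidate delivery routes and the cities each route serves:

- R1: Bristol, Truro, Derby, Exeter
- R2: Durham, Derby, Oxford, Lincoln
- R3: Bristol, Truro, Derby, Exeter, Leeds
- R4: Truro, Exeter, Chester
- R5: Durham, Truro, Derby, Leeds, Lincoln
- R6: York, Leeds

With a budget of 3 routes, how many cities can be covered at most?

9

Choosing R1, R2, R6 covers {York, Durham, Bristol, Truro, Derby, Exeter, Leeds, Oxford, Lincoln} — 9 cities.
No choice of 3 routes does better; here Chester is left uncovered.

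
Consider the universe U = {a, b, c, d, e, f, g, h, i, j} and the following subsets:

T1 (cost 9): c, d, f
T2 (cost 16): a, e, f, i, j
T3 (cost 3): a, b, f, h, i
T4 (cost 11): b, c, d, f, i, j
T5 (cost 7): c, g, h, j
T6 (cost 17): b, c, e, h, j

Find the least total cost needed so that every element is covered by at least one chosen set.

34

T2, T4, T5 cover every element at cost 16 + 11 + 7 = 34.
Any cover uses at least 3 sets; among all covering selections none totals below 34.
Greedy by coverage-per-cost would pick T3, T5, T1, T2 for 35 — worse than the optimum 34.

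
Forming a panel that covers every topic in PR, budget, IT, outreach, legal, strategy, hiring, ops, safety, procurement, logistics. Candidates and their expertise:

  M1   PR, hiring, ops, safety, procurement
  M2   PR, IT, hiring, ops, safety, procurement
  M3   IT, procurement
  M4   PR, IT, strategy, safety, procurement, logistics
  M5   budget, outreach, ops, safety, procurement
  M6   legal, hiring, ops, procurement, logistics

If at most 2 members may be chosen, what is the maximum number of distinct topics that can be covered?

9

Choosing M4, M5 covers {PR, budget, IT, outreach, strategy, ops, safety, procurement, logistics} — 9 topics.
No choice of 2 members does better; here legal, hiring are left uncovered.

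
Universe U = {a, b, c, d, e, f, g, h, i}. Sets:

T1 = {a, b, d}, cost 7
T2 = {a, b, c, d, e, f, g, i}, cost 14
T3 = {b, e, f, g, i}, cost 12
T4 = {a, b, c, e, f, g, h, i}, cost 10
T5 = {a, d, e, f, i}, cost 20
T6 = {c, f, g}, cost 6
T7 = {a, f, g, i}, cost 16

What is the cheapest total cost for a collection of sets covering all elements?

T1, T4 cover every element at cost 7 + 10 = 17.
Any cover uses at least 2 sets; among all covering selections none totals below 17.

17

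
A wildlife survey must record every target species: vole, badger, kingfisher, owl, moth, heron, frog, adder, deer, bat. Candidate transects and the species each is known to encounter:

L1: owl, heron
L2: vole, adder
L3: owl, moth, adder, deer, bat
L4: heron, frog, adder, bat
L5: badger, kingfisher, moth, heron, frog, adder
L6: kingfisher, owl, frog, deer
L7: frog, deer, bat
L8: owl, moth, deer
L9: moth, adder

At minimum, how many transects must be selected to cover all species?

L2, L3, L5 together cover {vole, badger, kingfisher, owl, moth, heron, frog, adder, deer, bat} — every species.
No 2 of the 9 transects cover everything (all 36 pairs fall short), so 3 is minimum.

3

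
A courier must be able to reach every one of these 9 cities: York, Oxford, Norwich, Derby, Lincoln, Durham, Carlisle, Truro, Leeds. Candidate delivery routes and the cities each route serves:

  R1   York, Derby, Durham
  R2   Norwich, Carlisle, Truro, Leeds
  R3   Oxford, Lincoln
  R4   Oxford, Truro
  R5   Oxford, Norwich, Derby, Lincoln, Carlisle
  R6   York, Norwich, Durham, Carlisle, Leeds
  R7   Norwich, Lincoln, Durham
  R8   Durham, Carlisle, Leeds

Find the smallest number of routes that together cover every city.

3

R1, R2, R3 together cover {York, Oxford, Norwich, Derby, Lincoln, Durham, Carlisle, Truro, Leeds} — every city.
No 2 of the 8 routes cover everything (all 28 pairs fall short), so 3 is minimum.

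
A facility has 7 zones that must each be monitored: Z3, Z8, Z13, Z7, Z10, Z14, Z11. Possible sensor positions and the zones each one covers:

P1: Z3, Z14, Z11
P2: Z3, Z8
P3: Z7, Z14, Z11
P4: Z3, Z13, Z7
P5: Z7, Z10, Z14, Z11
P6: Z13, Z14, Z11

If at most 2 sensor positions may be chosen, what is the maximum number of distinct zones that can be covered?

6

Choosing P2, P5 covers {Z3, Z8, Z7, Z10, Z14, Z11} — 6 zones.
No choice of 2 sensor positions does better; here Z13 is left uncovered.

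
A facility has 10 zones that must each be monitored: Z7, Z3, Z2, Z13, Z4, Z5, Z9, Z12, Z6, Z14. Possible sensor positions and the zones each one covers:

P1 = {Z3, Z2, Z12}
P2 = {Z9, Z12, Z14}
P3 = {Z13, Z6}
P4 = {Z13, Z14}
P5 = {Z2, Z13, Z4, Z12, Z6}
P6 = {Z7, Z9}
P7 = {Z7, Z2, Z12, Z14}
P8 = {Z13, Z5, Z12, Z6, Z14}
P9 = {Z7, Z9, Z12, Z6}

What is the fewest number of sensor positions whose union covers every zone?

4

P1, P5, P6, P8 together cover {Z7, Z3, Z2, Z13, Z4, Z5, Z9, Z12, Z6, Z14} — every zone.
No 3 of the 9 sensor positions cover everything (all 84 triples fall short), so 4 is minimum.
Greedy (largest uncovered first) would take P5, P2, P1, P6, P8 — 5 sensor positions — but 4 suffice.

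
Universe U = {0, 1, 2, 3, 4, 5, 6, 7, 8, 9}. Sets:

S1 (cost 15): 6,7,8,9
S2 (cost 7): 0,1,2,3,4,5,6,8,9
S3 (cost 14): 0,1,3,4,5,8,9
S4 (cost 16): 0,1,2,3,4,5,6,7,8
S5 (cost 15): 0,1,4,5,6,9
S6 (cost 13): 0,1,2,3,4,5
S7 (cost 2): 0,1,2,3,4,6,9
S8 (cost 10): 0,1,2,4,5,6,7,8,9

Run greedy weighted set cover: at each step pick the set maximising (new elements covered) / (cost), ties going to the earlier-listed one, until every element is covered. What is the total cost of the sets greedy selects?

12

Pick 1: S7 adds 7 new (0, 1, 2, 3, 4, 6, 9) at cost 2 (ratio 7/2).
Pick 2: S8 adds 3 new (5, 7, 8) at cost 10 (ratio 3/10).
Greedy total cost: 2 + 10 = 12.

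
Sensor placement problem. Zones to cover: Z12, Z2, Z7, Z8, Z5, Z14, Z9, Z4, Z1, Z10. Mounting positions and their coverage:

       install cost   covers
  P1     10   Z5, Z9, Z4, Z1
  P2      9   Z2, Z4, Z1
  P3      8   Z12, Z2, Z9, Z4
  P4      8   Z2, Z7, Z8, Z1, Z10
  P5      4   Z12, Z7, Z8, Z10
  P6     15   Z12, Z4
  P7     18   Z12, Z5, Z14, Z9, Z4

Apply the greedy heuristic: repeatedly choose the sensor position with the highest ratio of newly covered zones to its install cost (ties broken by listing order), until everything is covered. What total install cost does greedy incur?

Pick 1: P5 adds 4 new (Z12, Z7, Z8, Z10) at install cost 4 (ratio 4/4).
Pick 2: P1 adds 4 new (Z5, Z9, Z4, Z1) at install cost 10 (ratio 4/10).
Pick 3: P3 adds 1 new (Z2) at install cost 8 (ratio 1/8).
Pick 4: P7 adds 1 new (Z14) at install cost 18 (ratio 1/18).
Greedy total install cost: 4 + 10 + 8 + 18 = 40. (The true optimum is 26, so greedy overshoots here.)

40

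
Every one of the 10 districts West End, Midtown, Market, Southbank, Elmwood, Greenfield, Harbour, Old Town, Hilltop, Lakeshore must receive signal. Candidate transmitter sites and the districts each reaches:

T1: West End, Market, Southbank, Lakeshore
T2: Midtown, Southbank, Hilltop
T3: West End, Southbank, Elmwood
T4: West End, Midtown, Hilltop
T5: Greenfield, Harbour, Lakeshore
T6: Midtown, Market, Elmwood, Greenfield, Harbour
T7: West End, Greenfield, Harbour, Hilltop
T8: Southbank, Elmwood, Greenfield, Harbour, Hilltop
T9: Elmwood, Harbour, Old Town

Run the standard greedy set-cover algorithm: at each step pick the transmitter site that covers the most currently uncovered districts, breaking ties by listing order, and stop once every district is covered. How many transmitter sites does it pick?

Pick 1: T6 covers 5 new districts (Midtown, Market, Elmwood, Greenfield, Harbour).
Pick 2: T1 covers 3 new districts (West End, Southbank, Lakeshore).
Pick 3: T2 covers 1 new districts (Hilltop).
Pick 4: T9 covers 1 new districts (Old Town).
Greedy uses 4 transmitter sites.

4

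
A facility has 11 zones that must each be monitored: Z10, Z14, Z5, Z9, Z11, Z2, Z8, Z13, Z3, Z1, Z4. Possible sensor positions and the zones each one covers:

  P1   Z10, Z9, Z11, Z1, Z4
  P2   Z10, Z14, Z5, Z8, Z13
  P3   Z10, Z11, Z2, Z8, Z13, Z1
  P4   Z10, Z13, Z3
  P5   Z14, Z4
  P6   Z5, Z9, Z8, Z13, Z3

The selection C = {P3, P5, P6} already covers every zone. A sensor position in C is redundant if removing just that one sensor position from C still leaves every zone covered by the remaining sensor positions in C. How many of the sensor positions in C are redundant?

Drop P3: Z10, Z11, Z2, Z1 uncovered — not redundant.
Drop P5: Z14, Z4 uncovered — not redundant.
Drop P6: Z5, Z9, Z3 uncovered — not redundant.
None of the sensor positions in C is redundant.

0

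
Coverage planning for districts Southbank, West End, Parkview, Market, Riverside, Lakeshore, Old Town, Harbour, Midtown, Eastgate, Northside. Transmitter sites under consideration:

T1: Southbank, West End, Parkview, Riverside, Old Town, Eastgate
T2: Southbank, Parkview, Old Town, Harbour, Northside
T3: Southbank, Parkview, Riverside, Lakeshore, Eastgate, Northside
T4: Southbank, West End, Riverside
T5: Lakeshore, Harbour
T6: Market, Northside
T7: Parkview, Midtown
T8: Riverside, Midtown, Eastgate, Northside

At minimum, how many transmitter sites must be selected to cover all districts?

4

T1, T5, T6, T7 together cover {Southbank, West End, Parkview, Market, Riverside, Lakeshore, Old Town, Harbour, Midtown, Eastgate, Northside} — every district.
No 3 of the 8 transmitter sites cover everything (all 56 triples fall short), so 4 is minimum.
Greedy (largest uncovered first) would take T1, T2, T3, T6, T7 — 5 transmitter sites — but 4 suffice.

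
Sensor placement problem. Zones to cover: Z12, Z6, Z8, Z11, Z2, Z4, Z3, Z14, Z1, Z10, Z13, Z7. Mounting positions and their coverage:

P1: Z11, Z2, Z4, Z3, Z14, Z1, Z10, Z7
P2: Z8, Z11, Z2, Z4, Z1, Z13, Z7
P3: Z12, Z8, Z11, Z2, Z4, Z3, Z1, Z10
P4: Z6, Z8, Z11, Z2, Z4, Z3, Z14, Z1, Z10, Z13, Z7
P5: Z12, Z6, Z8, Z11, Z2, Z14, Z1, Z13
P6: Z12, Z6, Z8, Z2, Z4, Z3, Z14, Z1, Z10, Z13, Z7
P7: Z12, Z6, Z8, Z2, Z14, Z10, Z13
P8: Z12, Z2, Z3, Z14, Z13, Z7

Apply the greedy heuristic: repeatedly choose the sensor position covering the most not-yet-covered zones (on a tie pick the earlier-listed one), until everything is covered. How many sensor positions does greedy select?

Pick 1: P4 covers 11 new zones (Z6, Z8, Z11, Z2, Z4, Z3, Z14, Z1, Z10, Z13, Z7).
Pick 2: P3 covers 1 new zones (Z12).
Greedy uses 2 sensor positions.

2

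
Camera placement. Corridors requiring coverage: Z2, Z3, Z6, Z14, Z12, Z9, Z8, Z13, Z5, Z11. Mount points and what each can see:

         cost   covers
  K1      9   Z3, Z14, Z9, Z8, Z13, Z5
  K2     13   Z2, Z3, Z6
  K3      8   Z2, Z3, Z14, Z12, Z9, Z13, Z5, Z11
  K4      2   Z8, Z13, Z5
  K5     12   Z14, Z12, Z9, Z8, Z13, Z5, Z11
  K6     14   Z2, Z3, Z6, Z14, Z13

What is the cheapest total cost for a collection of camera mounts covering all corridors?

K2, K3, K4 cover every corridor at cost 13 + 8 + 2 = 23.
Any cover uses at least 2 camera mounts; among all covering selections none totals below 23.

23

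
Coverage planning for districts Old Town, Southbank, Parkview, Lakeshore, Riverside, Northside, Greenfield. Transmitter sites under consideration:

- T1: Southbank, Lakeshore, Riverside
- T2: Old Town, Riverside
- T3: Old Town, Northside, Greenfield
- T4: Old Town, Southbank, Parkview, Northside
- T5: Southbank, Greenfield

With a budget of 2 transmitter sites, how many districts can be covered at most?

6

Choosing T1, T3 covers {Old Town, Southbank, Lakeshore, Riverside, Northside, Greenfield} — 6 districts.
No choice of 2 transmitter sites does better; here Parkview is left uncovered.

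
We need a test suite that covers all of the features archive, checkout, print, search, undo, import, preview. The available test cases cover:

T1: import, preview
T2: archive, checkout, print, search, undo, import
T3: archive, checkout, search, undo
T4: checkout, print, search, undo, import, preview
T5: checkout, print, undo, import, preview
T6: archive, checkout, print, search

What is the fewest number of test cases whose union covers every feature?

T1, T2 together cover {archive, checkout, print, search, undo, import, preview} — every feature.
No single test case contains all 7 features, so 2 is optimal.

2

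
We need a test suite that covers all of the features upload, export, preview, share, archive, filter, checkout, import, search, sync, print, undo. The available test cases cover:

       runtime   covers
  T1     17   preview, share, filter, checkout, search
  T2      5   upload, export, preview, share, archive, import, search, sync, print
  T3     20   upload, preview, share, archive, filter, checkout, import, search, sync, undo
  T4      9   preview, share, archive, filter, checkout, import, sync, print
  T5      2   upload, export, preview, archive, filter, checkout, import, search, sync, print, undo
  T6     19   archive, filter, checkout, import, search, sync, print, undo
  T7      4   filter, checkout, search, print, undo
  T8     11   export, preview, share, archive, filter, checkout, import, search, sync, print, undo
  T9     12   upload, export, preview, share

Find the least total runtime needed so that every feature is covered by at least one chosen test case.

T2, T5 cover every feature at runtime 5 + 2 = 7.
Any cover uses at least 2 test cases; among all covering selections none totals below 7.

7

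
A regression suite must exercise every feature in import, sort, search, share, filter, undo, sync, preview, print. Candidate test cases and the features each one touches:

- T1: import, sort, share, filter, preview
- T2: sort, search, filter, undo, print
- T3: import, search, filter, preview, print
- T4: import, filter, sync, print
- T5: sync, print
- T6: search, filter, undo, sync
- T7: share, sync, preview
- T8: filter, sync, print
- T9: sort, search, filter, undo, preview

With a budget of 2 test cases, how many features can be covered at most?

Choosing T1, T2 covers {import, sort, search, share, filter, undo, preview, print} — 8 features.
No choice of 2 test cases does better; here sync is left uncovered.

8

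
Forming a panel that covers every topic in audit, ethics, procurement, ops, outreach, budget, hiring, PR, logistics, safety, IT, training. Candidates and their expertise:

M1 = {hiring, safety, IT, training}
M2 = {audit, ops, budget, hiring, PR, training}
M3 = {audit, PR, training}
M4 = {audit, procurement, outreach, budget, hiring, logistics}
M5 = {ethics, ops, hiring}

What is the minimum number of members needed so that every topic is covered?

4

M1, M2, M4, M5 together cover {audit, ethics, procurement, ops, outreach, budget, hiring, PR, logistics, safety, IT, training} — every topic.
No 3 of the 5 members cover everything (all 10 triples fall short), so 4 is minimum.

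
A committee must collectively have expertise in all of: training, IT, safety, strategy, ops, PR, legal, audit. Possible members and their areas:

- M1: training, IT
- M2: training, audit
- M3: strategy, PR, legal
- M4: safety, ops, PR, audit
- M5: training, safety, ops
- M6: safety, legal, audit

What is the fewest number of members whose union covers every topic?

3

M1, M3, M4 together cover {training, IT, safety, strategy, ops, PR, legal, audit} — every topic.
No 2 of the 6 members cover everything (all 15 pairs fall short), so 3 is minimum.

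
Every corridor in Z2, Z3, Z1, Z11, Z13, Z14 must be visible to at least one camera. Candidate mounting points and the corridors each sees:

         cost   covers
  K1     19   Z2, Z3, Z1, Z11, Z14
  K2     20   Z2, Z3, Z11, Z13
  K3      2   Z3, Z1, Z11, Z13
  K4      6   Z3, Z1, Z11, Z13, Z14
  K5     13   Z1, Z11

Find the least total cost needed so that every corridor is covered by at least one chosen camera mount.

21

K1, K3 cover every corridor at cost 19 + 2 = 21.
Any cover uses at least 2 camera mounts; among all covering selections none totals below 21.
Greedy by coverage-per-cost would pick K3, K4, K1 for 27 — worse than the optimum 21.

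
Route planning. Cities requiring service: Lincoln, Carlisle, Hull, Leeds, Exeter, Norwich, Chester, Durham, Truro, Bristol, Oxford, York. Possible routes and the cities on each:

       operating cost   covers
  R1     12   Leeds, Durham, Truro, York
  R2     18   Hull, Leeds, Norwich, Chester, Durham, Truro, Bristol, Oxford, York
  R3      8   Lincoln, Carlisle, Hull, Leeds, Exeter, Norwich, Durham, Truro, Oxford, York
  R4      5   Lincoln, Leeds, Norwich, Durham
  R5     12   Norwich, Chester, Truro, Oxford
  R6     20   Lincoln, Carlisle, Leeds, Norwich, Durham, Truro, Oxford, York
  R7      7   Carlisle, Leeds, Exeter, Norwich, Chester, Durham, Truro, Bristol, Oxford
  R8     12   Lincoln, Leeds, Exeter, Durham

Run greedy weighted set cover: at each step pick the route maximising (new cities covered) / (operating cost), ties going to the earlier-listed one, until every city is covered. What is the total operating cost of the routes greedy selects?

15

Pick 1: R7 adds 9 new (Carlisle, Leeds, Exeter, Norwich, Chester, Durham, Truro, Bristol, Oxford) at operating cost 7 (ratio 9/7).
Pick 2: R3 adds 3 new (Lincoln, Hull, York) at operating cost 8 (ratio 3/8).
Greedy total operating cost: 7 + 8 = 15.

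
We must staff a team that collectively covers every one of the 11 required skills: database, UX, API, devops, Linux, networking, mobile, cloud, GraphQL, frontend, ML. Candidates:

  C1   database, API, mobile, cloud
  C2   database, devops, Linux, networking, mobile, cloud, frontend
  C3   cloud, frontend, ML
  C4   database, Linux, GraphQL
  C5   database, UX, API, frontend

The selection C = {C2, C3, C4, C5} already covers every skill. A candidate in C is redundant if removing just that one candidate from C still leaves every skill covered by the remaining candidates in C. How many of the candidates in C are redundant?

0

Drop C2: devops, networking, mobile uncovered — not redundant.
Drop C3: ML uncovered — not redundant.
Drop C4: GraphQL uncovered — not redundant.
Drop C5: UX, API uncovered — not redundant.
None of the candidates in C is redundant.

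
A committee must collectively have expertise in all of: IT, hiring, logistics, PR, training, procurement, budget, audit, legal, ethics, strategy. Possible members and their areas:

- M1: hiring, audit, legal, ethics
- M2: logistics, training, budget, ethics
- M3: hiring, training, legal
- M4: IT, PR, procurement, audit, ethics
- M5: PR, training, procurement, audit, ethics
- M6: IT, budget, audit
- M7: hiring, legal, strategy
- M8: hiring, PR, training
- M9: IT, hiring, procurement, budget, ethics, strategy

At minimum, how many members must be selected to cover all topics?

M2, M4, M7 together cover {IT, hiring, logistics, PR, training, procurement, budget, audit, legal, ethics, strategy} — every topic.
No 2 of the 9 members cover everything (all 36 pairs fall short), so 3 is minimum.

3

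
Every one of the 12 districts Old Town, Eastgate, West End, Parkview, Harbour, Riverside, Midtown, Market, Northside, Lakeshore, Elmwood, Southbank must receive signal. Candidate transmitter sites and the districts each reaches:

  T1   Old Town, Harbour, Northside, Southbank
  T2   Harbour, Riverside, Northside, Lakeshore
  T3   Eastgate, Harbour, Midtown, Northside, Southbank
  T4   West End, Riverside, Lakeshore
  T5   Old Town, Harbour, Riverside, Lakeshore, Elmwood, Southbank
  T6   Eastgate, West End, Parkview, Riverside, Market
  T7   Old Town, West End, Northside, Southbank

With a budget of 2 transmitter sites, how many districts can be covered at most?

10

Choosing T5, T6 covers {Old Town, Eastgate, West End, Parkview, Harbour, Riverside, Market, Lakeshore, Elmwood, Southbank} — 10 districts.
No choice of 2 transmitter sites does better; here Midtown, Northside are left uncovered.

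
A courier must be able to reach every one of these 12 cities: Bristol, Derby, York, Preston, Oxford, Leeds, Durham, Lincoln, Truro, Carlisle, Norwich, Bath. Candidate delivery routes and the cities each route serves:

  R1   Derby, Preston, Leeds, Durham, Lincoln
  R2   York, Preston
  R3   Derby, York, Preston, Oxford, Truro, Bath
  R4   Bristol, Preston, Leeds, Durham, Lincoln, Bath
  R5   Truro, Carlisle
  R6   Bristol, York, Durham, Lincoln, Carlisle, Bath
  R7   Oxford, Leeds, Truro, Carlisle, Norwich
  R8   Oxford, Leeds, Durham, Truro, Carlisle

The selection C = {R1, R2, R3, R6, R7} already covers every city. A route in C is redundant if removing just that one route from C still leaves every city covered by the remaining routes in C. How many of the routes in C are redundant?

3

Drop R1: the rest still cover every city — redundant.
Drop R2: the rest still cover every city — redundant.
Drop R3: the rest still cover every city — redundant.
Drop R6: Bristol uncovered — not redundant.
Drop R7: Norwich uncovered — not redundant.
3 redundant: R1, R2, R3.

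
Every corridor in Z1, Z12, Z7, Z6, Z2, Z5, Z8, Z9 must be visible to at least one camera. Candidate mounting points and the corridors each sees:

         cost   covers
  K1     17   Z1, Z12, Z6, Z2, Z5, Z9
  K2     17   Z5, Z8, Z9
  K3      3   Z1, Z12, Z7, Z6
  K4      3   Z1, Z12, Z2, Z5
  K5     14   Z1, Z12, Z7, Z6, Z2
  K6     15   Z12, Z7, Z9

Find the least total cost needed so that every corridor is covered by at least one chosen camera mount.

23

K2, K3, K4 cover every corridor at cost 17 + 3 + 3 = 23.
Any cover uses at least 2 camera mounts; among all covering selections none totals below 23.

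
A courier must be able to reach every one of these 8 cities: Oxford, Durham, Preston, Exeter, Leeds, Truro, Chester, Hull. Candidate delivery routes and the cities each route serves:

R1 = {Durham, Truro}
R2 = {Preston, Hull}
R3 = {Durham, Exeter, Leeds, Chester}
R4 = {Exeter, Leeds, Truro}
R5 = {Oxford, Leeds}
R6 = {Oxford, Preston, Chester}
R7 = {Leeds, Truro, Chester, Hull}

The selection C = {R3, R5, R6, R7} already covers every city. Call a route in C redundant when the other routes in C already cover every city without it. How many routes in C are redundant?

Drop R3: Durham, Exeter uncovered — not redundant.
Drop R5: the rest still cover every city — redundant.
Drop R6: Preston uncovered — not redundant.
Drop R7: Truro, Hull uncovered — not redundant.
1 redundant: R5.

1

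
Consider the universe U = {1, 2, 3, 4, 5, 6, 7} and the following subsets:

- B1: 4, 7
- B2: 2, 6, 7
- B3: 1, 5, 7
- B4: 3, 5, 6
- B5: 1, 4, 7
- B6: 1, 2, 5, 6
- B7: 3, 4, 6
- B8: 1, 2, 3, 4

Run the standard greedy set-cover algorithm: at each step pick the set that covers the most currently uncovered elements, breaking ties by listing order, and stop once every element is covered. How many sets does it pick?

3

Pick 1: B6 covers 4 new elements (1, 2, 5, 6).
Pick 2: B1 covers 2 new elements (4, 7).
Pick 3: B4 covers 1 new elements (3).
Greedy uses 3 sets.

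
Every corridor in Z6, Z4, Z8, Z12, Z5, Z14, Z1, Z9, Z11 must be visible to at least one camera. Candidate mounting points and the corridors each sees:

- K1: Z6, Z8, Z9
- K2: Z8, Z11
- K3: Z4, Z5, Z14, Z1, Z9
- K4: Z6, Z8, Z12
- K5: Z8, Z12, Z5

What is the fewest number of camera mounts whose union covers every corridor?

3

K2, K3, K4 together cover {Z6, Z4, Z8, Z12, Z5, Z14, Z1, Z9, Z11} — every corridor.
No 2 of the 5 camera mounts cover everything (all 10 pairs fall short), so 3 is minimum.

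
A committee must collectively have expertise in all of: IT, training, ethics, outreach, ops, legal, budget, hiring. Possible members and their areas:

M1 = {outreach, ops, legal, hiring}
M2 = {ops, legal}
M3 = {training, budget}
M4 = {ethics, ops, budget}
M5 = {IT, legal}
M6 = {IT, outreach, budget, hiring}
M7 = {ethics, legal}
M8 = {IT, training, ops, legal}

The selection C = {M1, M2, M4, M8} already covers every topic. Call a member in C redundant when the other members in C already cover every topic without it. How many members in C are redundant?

Drop M1: outreach, hiring uncovered — not redundant.
Drop M2: the rest still cover every topic — redundant.
Drop M4: ethics, budget uncovered — not redundant.
Drop M8: IT, training uncovered — not redundant.
1 redundant: M2.

1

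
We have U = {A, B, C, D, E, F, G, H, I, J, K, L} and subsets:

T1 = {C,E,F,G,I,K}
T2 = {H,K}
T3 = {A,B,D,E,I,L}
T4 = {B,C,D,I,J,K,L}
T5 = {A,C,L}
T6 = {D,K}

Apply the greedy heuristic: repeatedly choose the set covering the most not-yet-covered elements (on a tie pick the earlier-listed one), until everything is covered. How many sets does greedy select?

4

Pick 1: T4 covers 7 new elements (B, C, D, I, J, K, L).
Pick 2: T1 covers 3 new elements (E, F, G).
Pick 3: T2 covers 1 new elements (H).
Pick 4: T3 covers 1 new elements (A).
Greedy uses 4 sets.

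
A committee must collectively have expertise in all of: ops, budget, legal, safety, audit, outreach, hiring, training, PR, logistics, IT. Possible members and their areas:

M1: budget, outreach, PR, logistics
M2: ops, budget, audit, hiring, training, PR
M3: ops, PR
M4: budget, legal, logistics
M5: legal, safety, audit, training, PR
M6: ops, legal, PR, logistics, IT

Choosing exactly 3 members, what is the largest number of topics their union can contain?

Choosing M1, M2, M5 covers {ops, budget, legal, safety, audit, outreach, hiring, training, PR, logistics} — 10 topics.
No choice of 3 members does better; here IT is left uncovered.

10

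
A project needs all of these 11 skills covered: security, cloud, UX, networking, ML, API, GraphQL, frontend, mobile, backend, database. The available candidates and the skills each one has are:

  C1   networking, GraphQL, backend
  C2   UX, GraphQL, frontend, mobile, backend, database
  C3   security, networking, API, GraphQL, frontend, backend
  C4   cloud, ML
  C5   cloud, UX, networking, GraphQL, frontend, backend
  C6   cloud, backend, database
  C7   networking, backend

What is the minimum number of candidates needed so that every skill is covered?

3

C2, C3, C4 together cover {security, cloud, UX, networking, ML, API, GraphQL, frontend, mobile, backend, database} — every skill.
No 2 of the 7 candidates cover everything (all 21 pairs fall short), so 3 is minimum.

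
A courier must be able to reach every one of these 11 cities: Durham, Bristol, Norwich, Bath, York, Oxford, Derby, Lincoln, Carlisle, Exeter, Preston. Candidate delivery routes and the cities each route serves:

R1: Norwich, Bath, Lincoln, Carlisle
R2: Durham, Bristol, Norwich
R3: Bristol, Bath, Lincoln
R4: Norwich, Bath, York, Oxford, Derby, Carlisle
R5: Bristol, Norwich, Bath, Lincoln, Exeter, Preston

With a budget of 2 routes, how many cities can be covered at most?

Choosing R4, R5 covers {Bristol, Norwich, Bath, York, Oxford, Derby, Lincoln, Carlisle, Exeter, Preston} — 10 cities.
No choice of 2 routes does better; here Durham is left uncovered.

10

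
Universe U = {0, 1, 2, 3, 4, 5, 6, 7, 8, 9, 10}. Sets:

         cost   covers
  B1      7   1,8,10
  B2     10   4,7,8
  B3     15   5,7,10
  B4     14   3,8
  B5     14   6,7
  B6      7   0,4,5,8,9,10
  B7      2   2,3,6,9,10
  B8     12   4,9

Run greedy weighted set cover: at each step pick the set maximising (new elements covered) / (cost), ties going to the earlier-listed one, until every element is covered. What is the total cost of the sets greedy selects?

26

Pick 1: B7 adds 5 new (2, 3, 6, 9, 10) at cost 2 (ratio 5/2).
Pick 2: B6 adds 4 new (0, 4, 5, 8) at cost 7 (ratio 4/7).
Pick 3: B1 adds 1 new (1) at cost 7 (ratio 1/7).
Pick 4: B2 adds 1 new (7) at cost 10 (ratio 1/10).
Greedy total cost: 2 + 7 + 7 + 10 = 26.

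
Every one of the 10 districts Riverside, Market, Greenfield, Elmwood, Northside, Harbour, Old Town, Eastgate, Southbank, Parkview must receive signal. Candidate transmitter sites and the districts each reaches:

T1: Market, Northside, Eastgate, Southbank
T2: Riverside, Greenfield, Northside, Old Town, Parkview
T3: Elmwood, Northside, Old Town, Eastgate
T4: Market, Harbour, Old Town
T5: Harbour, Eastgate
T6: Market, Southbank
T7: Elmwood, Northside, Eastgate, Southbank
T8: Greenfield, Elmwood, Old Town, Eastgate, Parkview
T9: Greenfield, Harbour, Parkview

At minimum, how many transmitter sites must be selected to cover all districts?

T2, T4, T7 together cover {Riverside, Market, Greenfield, Elmwood, Northside, Harbour, Old Town, Eastgate, Southbank, Parkview} — every district.
No 2 of the 9 transmitter sites cover everything (all 36 pairs fall short), so 3 is minimum.
Greedy (largest uncovered first) would take T2, T1, T3, T4 — 4 transmitter sites — but 3 suffice.

3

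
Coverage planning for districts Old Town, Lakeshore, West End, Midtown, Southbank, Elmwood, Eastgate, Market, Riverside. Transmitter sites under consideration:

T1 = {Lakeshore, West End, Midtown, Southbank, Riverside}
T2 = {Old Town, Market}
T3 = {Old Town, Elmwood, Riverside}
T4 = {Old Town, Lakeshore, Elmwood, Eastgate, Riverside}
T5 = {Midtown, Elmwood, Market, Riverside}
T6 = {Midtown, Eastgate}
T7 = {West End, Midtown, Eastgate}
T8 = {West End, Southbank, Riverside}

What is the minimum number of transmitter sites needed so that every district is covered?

3

T1, T2, T4 together cover {Old Town, Lakeshore, West End, Midtown, Southbank, Elmwood, Eastgate, Market, Riverside} — every district.
No 2 of the 8 transmitter sites cover everything (all 28 pairs fall short), so 3 is minimum.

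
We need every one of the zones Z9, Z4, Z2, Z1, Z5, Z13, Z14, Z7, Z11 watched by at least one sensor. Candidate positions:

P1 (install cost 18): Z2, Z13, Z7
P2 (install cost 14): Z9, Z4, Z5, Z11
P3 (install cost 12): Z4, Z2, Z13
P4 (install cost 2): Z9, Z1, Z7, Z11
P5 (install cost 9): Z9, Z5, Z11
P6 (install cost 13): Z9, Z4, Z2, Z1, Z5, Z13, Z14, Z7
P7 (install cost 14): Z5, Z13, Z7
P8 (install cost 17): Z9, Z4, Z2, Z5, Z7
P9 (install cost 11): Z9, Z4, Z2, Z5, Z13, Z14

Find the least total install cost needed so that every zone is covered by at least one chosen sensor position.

P4, P9 cover every zone at install cost 2 + 11 = 13.
Any cover uses at least 2 sensor positions; among all covering selections none totals below 13.

13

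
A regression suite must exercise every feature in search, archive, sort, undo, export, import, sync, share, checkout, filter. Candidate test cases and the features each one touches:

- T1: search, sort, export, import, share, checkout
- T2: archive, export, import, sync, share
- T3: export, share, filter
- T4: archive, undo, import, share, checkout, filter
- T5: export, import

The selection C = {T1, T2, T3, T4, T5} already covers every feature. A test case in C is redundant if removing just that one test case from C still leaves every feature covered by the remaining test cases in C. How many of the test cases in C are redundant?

2

Drop T1: search, sort uncovered — not redundant.
Drop T2: sync uncovered — not redundant.
Drop T3: the rest still cover every feature — redundant.
Drop T4: undo uncovered — not redundant.
Drop T5: the rest still cover every feature — redundant.
2 redundant: T3, T5.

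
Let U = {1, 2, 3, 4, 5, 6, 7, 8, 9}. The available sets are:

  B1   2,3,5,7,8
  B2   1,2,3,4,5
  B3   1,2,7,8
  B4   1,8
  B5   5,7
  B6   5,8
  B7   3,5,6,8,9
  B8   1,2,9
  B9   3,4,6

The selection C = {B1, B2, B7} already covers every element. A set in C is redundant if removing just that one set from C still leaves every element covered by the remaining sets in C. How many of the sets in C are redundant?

Drop B1: 7 uncovered — not redundant.
Drop B2: 1, 4 uncovered — not redundant.
Drop B7: 6, 9 uncovered — not redundant.
None of the sets in C is redundant.

0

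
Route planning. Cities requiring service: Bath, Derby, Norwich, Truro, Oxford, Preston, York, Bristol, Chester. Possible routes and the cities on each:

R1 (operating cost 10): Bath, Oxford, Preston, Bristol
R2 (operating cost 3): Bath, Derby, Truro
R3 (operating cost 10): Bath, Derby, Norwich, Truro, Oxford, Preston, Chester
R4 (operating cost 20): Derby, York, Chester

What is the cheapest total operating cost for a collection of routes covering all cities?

R1, R3, R4 cover every city at operating cost 10 + 10 + 20 = 40.
Any cover uses at least 3 routes; among all covering selections none totals below 40.
Greedy by coverage-per-operating cost would pick R2, R3, R1, R4 for 43 — worse than the optimum 40.

40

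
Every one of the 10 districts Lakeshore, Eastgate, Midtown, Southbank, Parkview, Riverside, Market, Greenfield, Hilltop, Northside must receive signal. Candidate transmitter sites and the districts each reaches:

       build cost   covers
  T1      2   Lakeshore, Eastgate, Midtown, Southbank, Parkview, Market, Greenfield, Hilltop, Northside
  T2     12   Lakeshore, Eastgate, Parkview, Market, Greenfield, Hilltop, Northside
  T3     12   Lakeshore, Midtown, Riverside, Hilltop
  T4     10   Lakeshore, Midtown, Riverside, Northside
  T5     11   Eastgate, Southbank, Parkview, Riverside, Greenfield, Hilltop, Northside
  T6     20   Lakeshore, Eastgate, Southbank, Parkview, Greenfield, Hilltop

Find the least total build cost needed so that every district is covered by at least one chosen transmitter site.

12

T1, T4 cover every district at build cost 2 + 10 = 12.
Any cover uses at least 2 transmitter sites; among all covering selections none totals below 12.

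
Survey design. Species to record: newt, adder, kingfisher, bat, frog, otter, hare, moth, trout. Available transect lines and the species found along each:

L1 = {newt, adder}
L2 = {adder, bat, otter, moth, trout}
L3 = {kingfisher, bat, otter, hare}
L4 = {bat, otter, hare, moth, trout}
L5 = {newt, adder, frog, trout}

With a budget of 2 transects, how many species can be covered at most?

Choosing L3, L5 covers {newt, adder, kingfisher, bat, frog, otter, hare, trout} — 8 species.
No choice of 2 transects does better; here moth is left uncovered.

8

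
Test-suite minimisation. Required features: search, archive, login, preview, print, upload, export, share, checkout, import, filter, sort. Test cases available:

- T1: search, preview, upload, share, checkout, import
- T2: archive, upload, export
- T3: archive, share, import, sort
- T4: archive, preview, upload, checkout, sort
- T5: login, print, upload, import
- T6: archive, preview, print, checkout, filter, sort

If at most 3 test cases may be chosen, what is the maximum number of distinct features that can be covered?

Choosing T1, T2, T6 covers {search, archive, preview, print, upload, export, share, checkout, import, filter, sort} — 11 features.
No choice of 3 test cases does better; here login is left uncovered.

11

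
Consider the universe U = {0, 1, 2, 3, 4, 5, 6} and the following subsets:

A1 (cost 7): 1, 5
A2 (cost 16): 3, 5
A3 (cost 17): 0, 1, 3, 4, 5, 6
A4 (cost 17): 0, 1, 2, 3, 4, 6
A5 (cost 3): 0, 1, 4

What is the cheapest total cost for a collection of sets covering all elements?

24

A1, A4 cover every element at cost 7 + 17 = 24.
Any cover uses at least 2 sets; among all covering selections none totals below 24.
Greedy by coverage-per-cost would pick A5, A3, A4 for 37 — worse than the optimum 24.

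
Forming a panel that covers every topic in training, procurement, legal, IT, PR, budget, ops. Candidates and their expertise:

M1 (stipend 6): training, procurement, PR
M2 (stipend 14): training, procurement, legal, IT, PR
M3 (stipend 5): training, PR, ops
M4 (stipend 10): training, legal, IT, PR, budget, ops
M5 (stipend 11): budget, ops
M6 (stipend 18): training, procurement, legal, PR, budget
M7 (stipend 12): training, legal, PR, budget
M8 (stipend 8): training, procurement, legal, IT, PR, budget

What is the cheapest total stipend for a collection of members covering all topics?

M3, M8 cover every topic at stipend 5 + 8 = 13.
Any cover uses at least 2 members; among all covering selections none totals below 13.

13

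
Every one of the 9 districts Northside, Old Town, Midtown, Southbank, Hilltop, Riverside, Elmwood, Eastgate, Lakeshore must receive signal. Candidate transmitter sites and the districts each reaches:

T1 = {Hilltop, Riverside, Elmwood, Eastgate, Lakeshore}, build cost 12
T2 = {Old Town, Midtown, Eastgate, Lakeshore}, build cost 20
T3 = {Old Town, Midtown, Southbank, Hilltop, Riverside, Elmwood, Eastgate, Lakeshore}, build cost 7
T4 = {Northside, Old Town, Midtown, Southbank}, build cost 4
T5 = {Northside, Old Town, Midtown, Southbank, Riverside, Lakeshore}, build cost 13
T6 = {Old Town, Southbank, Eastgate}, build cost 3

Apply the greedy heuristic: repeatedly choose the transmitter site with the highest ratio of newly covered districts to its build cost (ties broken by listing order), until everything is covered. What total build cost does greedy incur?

Pick 1: T3 adds 8 new (Old Town, Midtown, Southbank, Hilltop, Riverside, Elmwood, Eastgate, Lakeshore) at build cost 7 (ratio 8/7).
Pick 2: T4 adds 1 new (Northside) at build cost 4 (ratio 1/4).
Greedy total build cost: 7 + 4 = 11.

11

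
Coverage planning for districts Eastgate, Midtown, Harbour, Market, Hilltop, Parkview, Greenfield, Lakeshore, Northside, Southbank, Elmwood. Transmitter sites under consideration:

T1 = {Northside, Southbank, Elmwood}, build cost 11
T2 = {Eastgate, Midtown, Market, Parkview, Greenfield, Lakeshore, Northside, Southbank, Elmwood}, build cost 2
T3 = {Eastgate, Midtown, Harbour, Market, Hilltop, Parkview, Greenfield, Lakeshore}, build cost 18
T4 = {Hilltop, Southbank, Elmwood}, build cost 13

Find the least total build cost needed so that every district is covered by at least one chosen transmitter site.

T2, T3 cover every district at build cost 2 + 18 = 20.
Any cover uses at least 2 transmitter sites; among all covering selections none totals below 20.

20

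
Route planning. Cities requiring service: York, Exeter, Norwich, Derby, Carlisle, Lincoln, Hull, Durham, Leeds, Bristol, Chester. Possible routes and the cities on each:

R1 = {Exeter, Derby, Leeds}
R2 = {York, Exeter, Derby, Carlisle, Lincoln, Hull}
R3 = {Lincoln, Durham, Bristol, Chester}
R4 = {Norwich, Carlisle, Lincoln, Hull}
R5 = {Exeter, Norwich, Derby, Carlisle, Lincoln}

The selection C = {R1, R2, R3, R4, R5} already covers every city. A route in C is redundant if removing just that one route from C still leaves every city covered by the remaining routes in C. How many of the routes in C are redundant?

Drop R1: Leeds uncovered — not redundant.
Drop R2: York uncovered — not redundant.
Drop R3: Durham, Bristol, Chester uncovered — not redundant.
Drop R4: the rest still cover every city — redundant.
Drop R5: the rest still cover every city — redundant.
2 redundant: R4, R5.

2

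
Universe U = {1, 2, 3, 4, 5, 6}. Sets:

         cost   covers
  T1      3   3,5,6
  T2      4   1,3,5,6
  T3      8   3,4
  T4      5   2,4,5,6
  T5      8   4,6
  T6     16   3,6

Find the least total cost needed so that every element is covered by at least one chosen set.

T2, T4 cover every element at cost 4 + 5 = 9.
Any cover uses at least 2 sets; among all covering selections none totals below 9.
Greedy by coverage-per-cost would pick T1, T4, T2 for 12 — worse than the optimum 9.

9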